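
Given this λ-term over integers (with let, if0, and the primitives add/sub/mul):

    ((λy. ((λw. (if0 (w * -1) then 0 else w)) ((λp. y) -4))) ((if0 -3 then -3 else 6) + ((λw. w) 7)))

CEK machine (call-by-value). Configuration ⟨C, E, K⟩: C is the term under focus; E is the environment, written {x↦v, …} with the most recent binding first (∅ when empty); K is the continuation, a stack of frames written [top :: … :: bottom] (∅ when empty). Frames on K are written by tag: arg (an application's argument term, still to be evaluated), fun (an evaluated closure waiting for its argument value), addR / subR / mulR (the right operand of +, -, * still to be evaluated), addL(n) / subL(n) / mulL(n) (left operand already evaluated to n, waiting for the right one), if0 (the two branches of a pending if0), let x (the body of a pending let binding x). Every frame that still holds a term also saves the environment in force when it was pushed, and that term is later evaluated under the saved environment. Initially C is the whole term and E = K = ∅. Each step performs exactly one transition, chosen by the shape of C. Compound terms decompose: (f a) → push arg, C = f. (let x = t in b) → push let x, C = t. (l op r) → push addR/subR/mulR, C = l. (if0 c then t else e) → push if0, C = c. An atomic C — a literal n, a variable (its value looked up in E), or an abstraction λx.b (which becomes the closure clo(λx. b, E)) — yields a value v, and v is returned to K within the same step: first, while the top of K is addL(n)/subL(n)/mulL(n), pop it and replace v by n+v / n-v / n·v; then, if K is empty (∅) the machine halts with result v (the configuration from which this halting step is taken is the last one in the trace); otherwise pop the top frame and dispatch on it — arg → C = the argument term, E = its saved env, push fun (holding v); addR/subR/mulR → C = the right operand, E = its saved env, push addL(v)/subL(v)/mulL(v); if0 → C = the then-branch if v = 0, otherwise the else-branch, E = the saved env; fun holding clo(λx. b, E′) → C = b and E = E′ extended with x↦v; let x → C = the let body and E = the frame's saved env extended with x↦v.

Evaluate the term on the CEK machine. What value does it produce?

Answer: 13

Machine steps:
0. [C=((λy. ((λw. (if0 (w * -1) then 0 else w)) ((λp. y) -4))) ((if0 -3 then -3 else 6) + ((λw. w) 7))) | E=∅ | K=∅]
1. [C=(λy. ((λw. (if0 (w * -1) then 0 else w)) ((λp. y) -4))) | E=∅ | K=[arg]]
2. [C=((if0 -3 then -3 else 6) + ((λw. w) 7)) | E=∅ | K=[fun]]
3. [C=(if0 -3 then -3 else 6) | E=∅ | K=[addR :: fun]]
4. [C=-3 | E=∅ | K=[if0 :: addR :: fun]]
5. [C=6 | E=∅ | K=[addR :: fun]]
6. [C=((λw. w) 7) | E=∅ | K=[addL(6) :: fun]]
7. [C=(λw. w) | E=∅ | K=[arg :: addL(6) :: fun]]
8. [C=7 | E=∅ | K=[fun :: addL(6) :: fun]]
9. [C=w | E={w↦7} | K=[addL(6) :: fun]]
10. [C=((λw. (if0 (w * -1) then 0 else w)) ((λp. y) -4)) | E={y↦13} | K=∅]
11. [C=(λw. (if0 (w * -1) then 0 else w)) | E={y↦13} | K=[arg]]
12. [C=((λp. y) -4) | E={y↦13} | K=[fun]]
13. [C=(λp. y) | E={y↦13} | K=[arg :: fun]]
14. [C=-4 | E={y↦13} | K=[fun :: fun]]
15. [C=y | E={p↦-4, y↦13} | K=[fun]]
16. [C=(if0 (w * -1) then 0 else w) | E={w↦13, y↦13} | K=∅]
17. [C=(w * -1) | E={w↦13, y↦13} | K=[if0]]
18. [C=w | E={w↦13, y↦13} | K=[mulR :: if0]]
19. [C=-1 | E={w↦13, y↦13} | K=[mulL(13) :: if0]]
20. [C=w | E={w↦13, y↦13} | K=∅]
→ final value 13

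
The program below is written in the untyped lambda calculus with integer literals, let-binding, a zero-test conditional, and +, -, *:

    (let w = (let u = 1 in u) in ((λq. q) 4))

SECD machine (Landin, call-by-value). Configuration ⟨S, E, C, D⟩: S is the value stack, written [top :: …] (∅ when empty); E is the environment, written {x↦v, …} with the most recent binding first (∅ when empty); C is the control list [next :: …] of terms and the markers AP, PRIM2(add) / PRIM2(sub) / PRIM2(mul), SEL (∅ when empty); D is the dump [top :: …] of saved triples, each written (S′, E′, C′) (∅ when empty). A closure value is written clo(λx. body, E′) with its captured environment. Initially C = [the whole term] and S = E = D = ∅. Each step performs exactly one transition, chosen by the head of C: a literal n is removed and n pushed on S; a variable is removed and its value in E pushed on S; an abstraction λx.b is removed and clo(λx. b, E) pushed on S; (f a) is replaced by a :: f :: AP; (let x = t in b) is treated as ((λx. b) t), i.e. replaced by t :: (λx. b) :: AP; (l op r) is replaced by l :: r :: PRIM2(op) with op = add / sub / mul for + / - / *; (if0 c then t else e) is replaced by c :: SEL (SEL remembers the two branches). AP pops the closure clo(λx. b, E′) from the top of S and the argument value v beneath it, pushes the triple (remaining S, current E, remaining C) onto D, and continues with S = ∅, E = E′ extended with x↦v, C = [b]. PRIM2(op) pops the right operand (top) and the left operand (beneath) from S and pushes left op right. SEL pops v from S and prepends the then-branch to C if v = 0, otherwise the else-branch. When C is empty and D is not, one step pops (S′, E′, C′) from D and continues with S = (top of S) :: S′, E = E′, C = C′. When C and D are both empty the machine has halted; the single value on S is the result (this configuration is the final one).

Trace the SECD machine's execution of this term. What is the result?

Answer: 4

Execution trace:
t=0: <S=∅, E=∅, C=[(let w = (let u = 1 in u) in ((λq. q) 4))], D=∅>
t=1: <S=∅, E=∅, C=[(let u = 1 in u) :: (λw. ((λq. q) 4)) :: AP], D=∅>
t=2: <S=∅, E=∅, C=[1 :: (λu. u) :: AP :: (λw. ((λq. q) 4)) :: AP], D=∅>
t=3: <S=[1], E=∅, C=[(λu. u) :: AP :: (λw. ((λq. q) 4)) :: AP], D=∅>
t=4: <S=[clo(λu. u, ∅) :: 1], E=∅, C=[AP :: (λw. ((λq. q) 4)) :: AP], D=∅>
t=5: <S=∅, E={u↦1}, C=[u], D=[(∅, ∅, [(λw. ((λq. q) 4)) :: AP])]>
t=6: <S=[1], E={u↦1}, C=∅, D=[(∅, ∅, [(λw. ((λq. q) 4)) :: AP])]>
t=7: <S=[1], E=∅, C=[(λw. ((λq. q) 4)) :: AP], D=∅>
t=8: <S=[clo(λw. ((λq. q) 4), ∅) :: 1], E=∅, C=[AP], D=∅>
t=9: <S=∅, E={w↦1}, C=[((λq. q) 4)], D=[(∅, ∅, ∅)]>
t=10: <S=∅, E={w↦1}, C=[4 :: (λq. q) :: AP], D=[(∅, ∅, ∅)]>
t=11: <S=[4], E={w↦1}, C=[(λq. q) :: AP], D=[(∅, ∅, ∅)]>
t=12: <S=[clo(λq. q, {w↦1}) :: 4], E={w↦1}, C=[AP], D=[(∅, ∅, ∅)]>
t=13: <S=∅, E={q↦4, w↦1}, C=[q], D=[(∅, {w↦1}, ∅) :: (∅, ∅, ∅)]>
t=14: <S=[4], E={q↦4, w↦1}, C=∅, D=[(∅, {w↦1}, ∅) :: (∅, ∅, ∅)]>
t=15: <S=[4], E={w↦1}, C=∅, D=[(∅, ∅, ∅)]>
t=16: <S=[4], E=∅, C=∅, D=∅>
→ final value 4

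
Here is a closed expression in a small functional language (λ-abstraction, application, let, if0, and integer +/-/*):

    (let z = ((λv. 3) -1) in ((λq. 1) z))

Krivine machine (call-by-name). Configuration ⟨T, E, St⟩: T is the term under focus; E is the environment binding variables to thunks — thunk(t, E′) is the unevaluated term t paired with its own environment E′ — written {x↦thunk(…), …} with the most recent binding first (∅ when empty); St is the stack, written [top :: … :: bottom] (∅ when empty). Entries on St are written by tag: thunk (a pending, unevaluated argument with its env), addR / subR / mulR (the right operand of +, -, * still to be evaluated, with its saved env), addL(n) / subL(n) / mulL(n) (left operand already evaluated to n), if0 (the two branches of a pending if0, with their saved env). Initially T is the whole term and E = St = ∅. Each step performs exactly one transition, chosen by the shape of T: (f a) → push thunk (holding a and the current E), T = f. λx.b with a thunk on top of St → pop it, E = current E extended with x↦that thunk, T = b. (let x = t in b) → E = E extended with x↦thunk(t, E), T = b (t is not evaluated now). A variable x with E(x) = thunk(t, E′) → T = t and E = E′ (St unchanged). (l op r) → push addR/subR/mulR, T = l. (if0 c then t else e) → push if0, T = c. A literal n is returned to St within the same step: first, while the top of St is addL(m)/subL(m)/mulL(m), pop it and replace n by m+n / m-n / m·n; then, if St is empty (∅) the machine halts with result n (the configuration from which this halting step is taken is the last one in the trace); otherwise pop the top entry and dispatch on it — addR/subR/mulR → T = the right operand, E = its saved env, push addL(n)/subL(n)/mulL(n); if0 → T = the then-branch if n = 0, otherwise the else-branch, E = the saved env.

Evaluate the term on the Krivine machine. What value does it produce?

Answer: 1

Derivation:
0. [T=(let z = ((λv. 3) -1) in ((λq. 1) z)) | E=∅ | St=∅]
1. [T=((λq. 1) z) | E={z↦thunk(((λv. 3) -1), ∅)} | St=∅]
2. [T=(λq. 1) | E={z↦thunk(((λv. 3) -1), ∅)} | St=[thunk]]
3. [T=1 | E={q↦thunk(z, {z↦thunk(((λv. 3) -1), ∅)}), z↦thunk(((λv. 3) -1), ∅)} | St=∅]
→ final value 1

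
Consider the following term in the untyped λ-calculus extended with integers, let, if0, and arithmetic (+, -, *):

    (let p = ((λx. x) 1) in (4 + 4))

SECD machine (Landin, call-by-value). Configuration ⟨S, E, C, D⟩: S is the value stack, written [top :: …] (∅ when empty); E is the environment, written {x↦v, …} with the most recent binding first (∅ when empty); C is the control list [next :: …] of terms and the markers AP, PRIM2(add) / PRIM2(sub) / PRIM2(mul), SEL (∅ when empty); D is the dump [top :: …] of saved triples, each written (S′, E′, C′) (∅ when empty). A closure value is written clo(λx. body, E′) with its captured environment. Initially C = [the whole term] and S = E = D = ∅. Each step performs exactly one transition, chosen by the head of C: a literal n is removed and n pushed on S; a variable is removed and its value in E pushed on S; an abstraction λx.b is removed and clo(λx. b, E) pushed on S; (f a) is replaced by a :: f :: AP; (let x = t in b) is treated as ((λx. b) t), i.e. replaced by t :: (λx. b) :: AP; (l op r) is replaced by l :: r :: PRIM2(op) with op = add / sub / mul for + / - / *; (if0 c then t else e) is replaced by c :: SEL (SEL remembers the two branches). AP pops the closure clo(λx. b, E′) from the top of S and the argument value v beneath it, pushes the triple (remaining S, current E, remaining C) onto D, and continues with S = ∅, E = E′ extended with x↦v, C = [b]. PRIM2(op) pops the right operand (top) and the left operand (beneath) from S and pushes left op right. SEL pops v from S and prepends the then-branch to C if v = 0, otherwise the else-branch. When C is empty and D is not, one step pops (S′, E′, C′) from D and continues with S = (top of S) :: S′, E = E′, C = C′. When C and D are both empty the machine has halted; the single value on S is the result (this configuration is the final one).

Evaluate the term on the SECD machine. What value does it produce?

Answer: 8

Derivation:
[0] ⟨S=∅; E=∅; C=[(let p = ((λx. x) 1) in (4 + 4))]; D=∅⟩
[1] ⟨S=∅; E=∅; C=[((λx. x) 1) :: (λp. (4 + 4)) :: AP]; D=∅⟩
[2] ⟨S=∅; E=∅; C=[1 :: (λx. x) :: AP :: (λp. (4 + 4)) :: AP]; D=∅⟩
[3] ⟨S=[1]; E=∅; C=[(λx. x) :: AP :: (λp. (4 + 4)) :: AP]; D=∅⟩
[4] ⟨S=[clo(λx. x, ∅) :: 1]; E=∅; C=[AP :: (λp. (4 + 4)) :: AP]; D=∅⟩
[5] ⟨S=∅; E={x↦1}; C=[x]; D=[(∅, ∅, [(λp. (4 + 4)) :: AP])]⟩
[6] ⟨S=[1]; E={x↦1}; C=∅; D=[(∅, ∅, [(λp. (4 + 4)) :: AP])]⟩
[7] ⟨S=[1]; E=∅; C=[(λp. (4 + 4)) :: AP]; D=∅⟩
[8] ⟨S=[clo(λp. (4 + 4), ∅) :: 1]; E=∅; C=[AP]; D=∅⟩
[9] ⟨S=∅; E={p↦1}; C=[(4 + 4)]; D=[(∅, ∅, ∅)]⟩
[10] ⟨S=∅; E={p↦1}; C=[4 :: 4 :: PRIM2(add)]; D=[(∅, ∅, ∅)]⟩
[11] ⟨S=[4]; E={p↦1}; C=[4 :: PRIM2(add)]; D=[(∅, ∅, ∅)]⟩
[12] ⟨S=[4 :: 4]; E={p↦1}; C=[PRIM2(add)]; D=[(∅, ∅, ∅)]⟩
[13] ⟨S=[8]; E={p↦1}; C=∅; D=[(∅, ∅, ∅)]⟩
[14] ⟨S=[8]; E=∅; C=∅; D=∅⟩
→ final value 8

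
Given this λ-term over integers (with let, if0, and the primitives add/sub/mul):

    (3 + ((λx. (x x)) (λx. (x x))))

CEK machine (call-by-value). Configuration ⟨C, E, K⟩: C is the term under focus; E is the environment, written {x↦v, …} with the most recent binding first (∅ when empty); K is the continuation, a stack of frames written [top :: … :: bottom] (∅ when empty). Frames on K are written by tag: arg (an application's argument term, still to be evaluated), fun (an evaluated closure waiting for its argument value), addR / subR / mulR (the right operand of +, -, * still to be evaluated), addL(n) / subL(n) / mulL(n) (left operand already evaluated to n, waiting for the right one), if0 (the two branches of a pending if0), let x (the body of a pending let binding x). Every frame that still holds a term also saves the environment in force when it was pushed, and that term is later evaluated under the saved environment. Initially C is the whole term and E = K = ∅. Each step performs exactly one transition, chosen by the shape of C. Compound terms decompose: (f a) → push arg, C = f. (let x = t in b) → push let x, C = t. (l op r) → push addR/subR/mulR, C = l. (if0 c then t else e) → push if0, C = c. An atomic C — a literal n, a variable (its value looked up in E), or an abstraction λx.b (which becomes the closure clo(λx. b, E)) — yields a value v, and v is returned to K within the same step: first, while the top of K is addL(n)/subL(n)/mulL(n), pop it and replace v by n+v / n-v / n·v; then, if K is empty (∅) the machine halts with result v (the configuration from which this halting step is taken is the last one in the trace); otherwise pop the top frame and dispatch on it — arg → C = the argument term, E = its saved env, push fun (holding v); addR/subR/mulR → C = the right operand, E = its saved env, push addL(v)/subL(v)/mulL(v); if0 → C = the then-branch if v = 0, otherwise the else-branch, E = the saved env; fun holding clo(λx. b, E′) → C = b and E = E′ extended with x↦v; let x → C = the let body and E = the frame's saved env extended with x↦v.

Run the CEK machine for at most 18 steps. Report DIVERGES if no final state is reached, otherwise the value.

t=0: [C=(3 + ((λx. (x x)) (λx. (x x)))) | E=∅ | K=∅]
t=1: [C=3 | E=∅ | K=[addR]]
t=2: [C=((λx. (x x)) (λx. (x x))) | E=∅ | K=[addL(3)]]
t=3: [C=(λx. (x x)) | E=∅ | K=[arg :: addL(3)]]
t=4: [C=(λx. (x x)) | E=∅ | K=[fun :: addL(3)]]
t=5: [C=(x x) | E={x↦clo(λx. (x x), ∅)} | K=[addL(3)]]
t=6: [C=x | E={x↦clo(λx. (x x), ∅)} | K=[arg :: addL(3)]]
t=7: [C=x | E={x↦clo(λx. (x x), ∅)} | K=[fun :: addL(3)]]
… configuration repeats with period 3 (steps 5–7 recur indefinitely) …

Answer: DIVERGES (no final state within 18 steps)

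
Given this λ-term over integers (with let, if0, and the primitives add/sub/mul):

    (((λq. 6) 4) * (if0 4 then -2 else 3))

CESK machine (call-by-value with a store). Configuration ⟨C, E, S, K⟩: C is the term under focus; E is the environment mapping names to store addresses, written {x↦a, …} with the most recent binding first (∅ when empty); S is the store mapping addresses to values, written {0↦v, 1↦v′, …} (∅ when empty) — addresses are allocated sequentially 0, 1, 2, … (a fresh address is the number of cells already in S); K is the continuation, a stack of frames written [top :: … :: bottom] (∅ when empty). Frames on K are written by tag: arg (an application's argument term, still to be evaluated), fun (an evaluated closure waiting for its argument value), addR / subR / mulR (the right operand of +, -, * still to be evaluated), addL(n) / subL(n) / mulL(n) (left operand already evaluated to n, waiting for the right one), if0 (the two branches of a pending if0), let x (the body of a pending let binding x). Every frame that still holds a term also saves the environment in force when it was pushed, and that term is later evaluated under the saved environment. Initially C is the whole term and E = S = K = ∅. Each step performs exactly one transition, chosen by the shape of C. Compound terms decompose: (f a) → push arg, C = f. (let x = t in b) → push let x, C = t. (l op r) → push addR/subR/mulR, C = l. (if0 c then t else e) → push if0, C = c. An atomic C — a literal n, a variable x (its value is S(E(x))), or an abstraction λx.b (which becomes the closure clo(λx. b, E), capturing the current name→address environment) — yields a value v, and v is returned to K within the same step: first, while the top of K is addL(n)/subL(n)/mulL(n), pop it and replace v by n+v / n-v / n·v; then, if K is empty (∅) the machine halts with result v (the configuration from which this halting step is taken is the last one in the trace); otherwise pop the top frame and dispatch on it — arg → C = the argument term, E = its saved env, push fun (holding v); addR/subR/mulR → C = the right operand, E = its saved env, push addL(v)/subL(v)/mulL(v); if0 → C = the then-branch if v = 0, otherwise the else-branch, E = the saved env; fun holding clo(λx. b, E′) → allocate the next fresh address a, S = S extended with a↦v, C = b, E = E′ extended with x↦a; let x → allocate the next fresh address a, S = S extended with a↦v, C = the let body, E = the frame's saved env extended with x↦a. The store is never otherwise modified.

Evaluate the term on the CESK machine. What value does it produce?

Answer: 18

Execution trace:
[0] [C=(((λq. 6) 4) * (if0 4 then -2 else 3)) | E=∅ | S=∅ | K=∅]
[1] [C=((λq. 6) 4) | E=∅ | S=∅ | K=[mulR]]
[2] [C=(λq. 6) | E=∅ | S=∅ | K=[arg :: mulR]]
[3] [C=4 | E=∅ | S=∅ | K=[fun :: mulR]]
[4] [C=6 | E={q↦0} | S={0↦4} | K=[mulR]]
[5] [C=(if0 4 then -2 else 3) | E=∅ | S={0↦4} | K=[mulL(6)]]
[6] [C=4 | E=∅ | S={0↦4} | K=[if0 :: mulL(6)]]
[7] [C=3 | E=∅ | S={0↦4} | K=[mulL(6)]]
→ final value 18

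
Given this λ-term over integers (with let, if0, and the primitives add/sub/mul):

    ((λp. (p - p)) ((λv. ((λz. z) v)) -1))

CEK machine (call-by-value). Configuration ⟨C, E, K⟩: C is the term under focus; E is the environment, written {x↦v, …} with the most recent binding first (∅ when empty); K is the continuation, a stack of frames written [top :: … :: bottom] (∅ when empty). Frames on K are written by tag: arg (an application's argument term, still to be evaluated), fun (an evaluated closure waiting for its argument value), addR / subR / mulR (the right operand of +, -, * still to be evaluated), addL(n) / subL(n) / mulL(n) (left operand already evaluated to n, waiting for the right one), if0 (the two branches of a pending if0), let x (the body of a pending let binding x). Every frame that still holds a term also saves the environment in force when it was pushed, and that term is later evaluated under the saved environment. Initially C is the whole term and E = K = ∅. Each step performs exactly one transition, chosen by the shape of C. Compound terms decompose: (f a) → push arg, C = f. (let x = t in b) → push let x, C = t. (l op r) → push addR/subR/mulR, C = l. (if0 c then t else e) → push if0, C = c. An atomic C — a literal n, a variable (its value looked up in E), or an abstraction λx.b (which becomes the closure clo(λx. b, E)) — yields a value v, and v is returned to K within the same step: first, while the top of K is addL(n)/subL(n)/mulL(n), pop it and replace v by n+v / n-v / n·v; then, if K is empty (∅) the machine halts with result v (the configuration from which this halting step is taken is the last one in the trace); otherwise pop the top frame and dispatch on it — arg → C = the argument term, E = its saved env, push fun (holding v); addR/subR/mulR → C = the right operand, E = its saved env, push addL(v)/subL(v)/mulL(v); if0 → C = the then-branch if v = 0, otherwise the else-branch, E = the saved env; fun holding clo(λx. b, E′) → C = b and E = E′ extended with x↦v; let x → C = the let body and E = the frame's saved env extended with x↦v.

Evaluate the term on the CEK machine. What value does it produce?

Answer: 0

Machine steps:
[0] <C=((λp. (p - p)) ((λv. ((λz. z) v)) -1)), E=∅, K=∅>
[1] <C=(λp. (p - p)), E=∅, K=[arg]>
[2] <C=((λv. ((λz. z) v)) -1), E=∅, K=[fun]>
[3] <C=(λv. ((λz. z) v)), E=∅, K=[arg :: fun]>
[4] <C=-1, E=∅, K=[fun :: fun]>
[5] <C=((λz. z) v), E={v↦-1}, K=[fun]>
[6] <C=(λz. z), E={v↦-1}, K=[arg :: fun]>
[7] <C=v, E={v↦-1}, K=[fun :: fun]>
[8] <C=z, E={z↦-1, v↦-1}, K=[fun]>
[9] <C=(p - p), E={p↦-1}, K=∅>
[10] <C=p, E={p↦-1}, K=[subR]>
[11] <C=p, E={p↦-1}, K=[subL(-1)]>
→ final value 0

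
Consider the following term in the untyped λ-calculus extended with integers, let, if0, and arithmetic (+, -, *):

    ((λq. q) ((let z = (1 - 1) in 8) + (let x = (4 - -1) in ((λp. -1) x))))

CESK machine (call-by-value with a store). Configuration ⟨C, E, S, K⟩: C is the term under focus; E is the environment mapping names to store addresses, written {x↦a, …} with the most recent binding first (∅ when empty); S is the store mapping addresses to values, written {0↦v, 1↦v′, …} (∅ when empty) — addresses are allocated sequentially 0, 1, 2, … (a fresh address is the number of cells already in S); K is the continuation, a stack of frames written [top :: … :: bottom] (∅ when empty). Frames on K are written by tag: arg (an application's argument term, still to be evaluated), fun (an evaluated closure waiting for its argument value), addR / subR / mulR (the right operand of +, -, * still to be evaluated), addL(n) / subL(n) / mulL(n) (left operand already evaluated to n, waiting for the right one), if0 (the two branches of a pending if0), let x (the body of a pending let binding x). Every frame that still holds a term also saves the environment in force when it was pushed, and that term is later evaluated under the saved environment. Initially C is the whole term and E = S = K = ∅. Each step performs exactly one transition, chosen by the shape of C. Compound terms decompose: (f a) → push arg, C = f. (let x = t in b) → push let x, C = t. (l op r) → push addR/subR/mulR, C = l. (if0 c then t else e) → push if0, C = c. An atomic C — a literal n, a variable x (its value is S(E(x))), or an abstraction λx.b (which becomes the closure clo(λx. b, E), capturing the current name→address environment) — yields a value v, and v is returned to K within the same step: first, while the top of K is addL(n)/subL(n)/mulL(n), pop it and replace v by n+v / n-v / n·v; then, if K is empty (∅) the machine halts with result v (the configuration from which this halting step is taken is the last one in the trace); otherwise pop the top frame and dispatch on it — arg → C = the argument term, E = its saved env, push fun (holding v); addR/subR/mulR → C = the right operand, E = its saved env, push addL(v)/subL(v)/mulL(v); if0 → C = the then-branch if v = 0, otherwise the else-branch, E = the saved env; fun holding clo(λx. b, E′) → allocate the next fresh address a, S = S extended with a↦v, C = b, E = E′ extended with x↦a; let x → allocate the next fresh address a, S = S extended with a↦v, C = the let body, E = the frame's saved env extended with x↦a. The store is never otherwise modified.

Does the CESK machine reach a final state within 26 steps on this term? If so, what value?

[0] ⟨C=((λq. q) ((let z = (1 - 1) in 8) + (let x = (4 - -1) in ((λp. -1) x)))); E=∅; S=∅; K=∅⟩
[1] ⟨C=(λq. q); E=∅; S=∅; K=[arg]⟩
[2] ⟨C=((let z = (1 - 1) in 8) + (let x = (4 - -1) in ((λp. -1) x))); E=∅; S=∅; K=[fun]⟩
[3] ⟨C=(let z = (1 - 1) in 8); E=∅; S=∅; K=[addR :: fun]⟩
[4] ⟨C=(1 - 1); E=∅; S=∅; K=[let z :: addR :: fun]⟩
[5] ⟨C=1; E=∅; S=∅; K=[subR :: let z :: addR :: fun]⟩
[6] ⟨C=1; E=∅; S=∅; K=[subL(1) :: let z :: addR :: fun]⟩
[7] ⟨C=8; E={z↦0}; S={0↦0}; K=[addR :: fun]⟩
[8] ⟨C=(let x = (4 - -1) in ((λp. -1) x)); E=∅; S={0↦0}; K=[addL(8) :: fun]⟩
[9] ⟨C=(4 - -1); E=∅; S={0↦0}; K=[let x :: addL(8) :: fun]⟩
[10] ⟨C=4; E=∅; S={0↦0}; K=[subR :: let x :: addL(8) :: fun]⟩
[11] ⟨C=-1; E=∅; S={0↦0}; K=[subL(4) :: let x :: addL(8) :: fun]⟩
[12] ⟨C=((λp. -1) x); E={x↦1}; S={0↦0, 1↦5}; K=[addL(8) :: fun]⟩
[13] ⟨C=(λp. -1); E={x↦1}; S={0↦0, 1↦5}; K=[arg :: addL(8) :: fun]⟩
[14] ⟨C=x; E={x↦1}; S={0↦0, 1↦5}; K=[fun :: addL(8) :: fun]⟩
[15] ⟨C=-1; E={p↦2, x↦1}; S={0↦0, 1↦5, 2↦5}; K=[addL(8) :: fun]⟩
[16] ⟨C=q; E={q↦3}; S={0↦0, 1↦5, 2↦5, 3↦7}; K=∅⟩
→ final value 7

Answer: 7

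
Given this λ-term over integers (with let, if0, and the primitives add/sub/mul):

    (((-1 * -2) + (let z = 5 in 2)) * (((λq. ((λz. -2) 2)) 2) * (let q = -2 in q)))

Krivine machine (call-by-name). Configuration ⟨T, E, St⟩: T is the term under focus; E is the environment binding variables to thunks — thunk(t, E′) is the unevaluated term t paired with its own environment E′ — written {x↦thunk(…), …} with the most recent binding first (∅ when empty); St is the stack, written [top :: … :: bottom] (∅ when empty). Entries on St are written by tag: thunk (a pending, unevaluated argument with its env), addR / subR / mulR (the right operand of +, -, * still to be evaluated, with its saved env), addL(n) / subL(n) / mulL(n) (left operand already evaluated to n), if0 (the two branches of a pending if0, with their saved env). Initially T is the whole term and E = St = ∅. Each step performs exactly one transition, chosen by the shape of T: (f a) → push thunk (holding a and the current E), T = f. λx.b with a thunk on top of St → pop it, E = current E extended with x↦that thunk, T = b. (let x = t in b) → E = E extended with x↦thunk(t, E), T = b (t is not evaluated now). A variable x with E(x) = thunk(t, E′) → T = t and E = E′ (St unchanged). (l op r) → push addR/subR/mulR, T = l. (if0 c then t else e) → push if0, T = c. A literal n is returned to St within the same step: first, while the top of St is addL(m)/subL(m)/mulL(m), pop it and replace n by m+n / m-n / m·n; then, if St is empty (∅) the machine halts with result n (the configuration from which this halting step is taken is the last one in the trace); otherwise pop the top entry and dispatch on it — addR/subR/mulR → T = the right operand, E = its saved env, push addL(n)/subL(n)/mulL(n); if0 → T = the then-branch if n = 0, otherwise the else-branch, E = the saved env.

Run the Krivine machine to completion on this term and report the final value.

0. <T=(((-1 * -2) + (let z = 5 in 2)) * (((λq. ((λz. -2) 2)) 2) * (let q = -2 in q))), E=∅, St=∅>
1. <T=((-1 * -2) + (let z = 5 in 2)), E=∅, St=[mulR]>
2. <T=(-1 * -2), E=∅, St=[addR :: mulR]>
3. <T=-1, E=∅, St=[mulR :: addR :: mulR]>
4. <T=-2, E=∅, St=[mulL(-1) :: addR :: mulR]>
5. <T=(let z = 5 in 2), E=∅, St=[addL(2) :: mulR]>
6. <T=2, E={z↦thunk(5, ∅)}, St=[addL(2) :: mulR]>
7. <T=(((λq. ((λz. -2) 2)) 2) * (let q = -2 in q)), E=∅, St=[mulL(4)]>
8. <T=((λq. ((λz. -2) 2)) 2), E=∅, St=[mulR :: mulL(4)]>
9. <T=(λq. ((λz. -2) 2)), E=∅, St=[thunk :: mulR :: mulL(4)]>
10. <T=((λz. -2) 2), E={q↦thunk(2, ∅)}, St=[mulR :: mulL(4)]>
11. <T=(λz. -2), E={q↦thunk(2, ∅)}, St=[thunk :: mulR :: mulL(4)]>
12. <T=-2, E={z↦thunk(2, {q↦thunk(2, ∅)}), q↦thunk(2, ∅)}, St=[mulR :: mulL(4)]>
13. <T=(let q = -2 in q), E=∅, St=[mulL(-2) :: mulL(4)]>
14. <T=q, E={q↦thunk(-2, ∅)}, St=[mulL(-2) :: mulL(4)]>
15. <T=-2, E=∅, St=[mulL(-2) :: mulL(4)]>
→ final value 16

Answer: 16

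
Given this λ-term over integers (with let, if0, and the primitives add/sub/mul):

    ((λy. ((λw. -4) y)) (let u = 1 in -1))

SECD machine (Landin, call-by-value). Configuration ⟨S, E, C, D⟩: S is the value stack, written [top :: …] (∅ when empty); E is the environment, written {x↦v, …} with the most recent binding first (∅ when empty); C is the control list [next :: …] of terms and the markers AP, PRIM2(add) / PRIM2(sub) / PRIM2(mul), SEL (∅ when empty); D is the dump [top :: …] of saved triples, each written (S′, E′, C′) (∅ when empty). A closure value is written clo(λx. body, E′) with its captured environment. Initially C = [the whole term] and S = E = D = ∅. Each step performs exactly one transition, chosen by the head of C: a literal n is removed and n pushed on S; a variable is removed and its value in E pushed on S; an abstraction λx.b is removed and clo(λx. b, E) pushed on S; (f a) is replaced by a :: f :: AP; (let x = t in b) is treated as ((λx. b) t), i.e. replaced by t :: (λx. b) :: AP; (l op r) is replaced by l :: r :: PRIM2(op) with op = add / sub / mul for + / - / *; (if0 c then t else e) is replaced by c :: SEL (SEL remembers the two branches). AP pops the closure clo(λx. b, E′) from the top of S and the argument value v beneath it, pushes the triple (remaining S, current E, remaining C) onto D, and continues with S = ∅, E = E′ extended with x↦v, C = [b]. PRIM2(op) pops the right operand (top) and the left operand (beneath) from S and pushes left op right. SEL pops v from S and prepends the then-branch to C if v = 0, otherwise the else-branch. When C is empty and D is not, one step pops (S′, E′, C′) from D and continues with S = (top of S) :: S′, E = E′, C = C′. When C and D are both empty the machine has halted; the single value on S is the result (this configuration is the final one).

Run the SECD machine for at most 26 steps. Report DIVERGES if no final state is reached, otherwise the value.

[0] <S=∅, E=∅, C=[((λy. ((λw. -4) y)) (let u = 1 in -1))], D=∅>
[1] <S=∅, E=∅, C=[(let u = 1 in -1) :: (λy. ((λw. -4) y)) :: AP], D=∅>
[2] <S=∅, E=∅, C=[1 :: (λu. -1) :: AP :: (λy. ((λw. -4) y)) :: AP], D=∅>
[3] <S=[1], E=∅, C=[(λu. -1) :: AP :: (λy. ((λw. -4) y)) :: AP], D=∅>
[4] <S=[clo(λu. -1, ∅) :: 1], E=∅, C=[AP :: (λy. ((λw. -4) y)) :: AP], D=∅>
[5] <S=∅, E={u↦1}, C=[-1], D=[(∅, ∅, [(λy. ((λw. -4) y)) :: AP])]>
[6] <S=[-1], E={u↦1}, C=∅, D=[(∅, ∅, [(λy. ((λw. -4) y)) :: AP])]>
[7] <S=[-1], E=∅, C=[(λy. ((λw. -4) y)) :: AP], D=∅>
[8] <S=[clo(λy. ((λw. -4) y), ∅) :: -1], E=∅, C=[AP], D=∅>
[9] <S=∅, E={y↦-1}, C=[((λw. -4) y)], D=[(∅, ∅, ∅)]>
[10] <S=∅, E={y↦-1}, C=[y :: (λw. -4) :: AP], D=[(∅, ∅, ∅)]>
[11] <S=[-1], E={y↦-1}, C=[(λw. -4) :: AP], D=[(∅, ∅, ∅)]>
[12] <S=[clo(λw. -4, {y↦-1}) :: -1], E={y↦-1}, C=[AP], D=[(∅, ∅, ∅)]>
[13] <S=∅, E={w↦-1, y↦-1}, C=[-4], D=[(∅, {y↦-1}, ∅) :: (∅, ∅, ∅)]>
[14] <S=[-4], E={w↦-1, y↦-1}, C=∅, D=[(∅, {y↦-1}, ∅) :: (∅, ∅, ∅)]>
[15] <S=[-4], E={y↦-1}, C=∅, D=[(∅, ∅, ∅)]>
[16] <S=[-4], E=∅, C=∅, D=∅>
→ final value -4

Answer: -4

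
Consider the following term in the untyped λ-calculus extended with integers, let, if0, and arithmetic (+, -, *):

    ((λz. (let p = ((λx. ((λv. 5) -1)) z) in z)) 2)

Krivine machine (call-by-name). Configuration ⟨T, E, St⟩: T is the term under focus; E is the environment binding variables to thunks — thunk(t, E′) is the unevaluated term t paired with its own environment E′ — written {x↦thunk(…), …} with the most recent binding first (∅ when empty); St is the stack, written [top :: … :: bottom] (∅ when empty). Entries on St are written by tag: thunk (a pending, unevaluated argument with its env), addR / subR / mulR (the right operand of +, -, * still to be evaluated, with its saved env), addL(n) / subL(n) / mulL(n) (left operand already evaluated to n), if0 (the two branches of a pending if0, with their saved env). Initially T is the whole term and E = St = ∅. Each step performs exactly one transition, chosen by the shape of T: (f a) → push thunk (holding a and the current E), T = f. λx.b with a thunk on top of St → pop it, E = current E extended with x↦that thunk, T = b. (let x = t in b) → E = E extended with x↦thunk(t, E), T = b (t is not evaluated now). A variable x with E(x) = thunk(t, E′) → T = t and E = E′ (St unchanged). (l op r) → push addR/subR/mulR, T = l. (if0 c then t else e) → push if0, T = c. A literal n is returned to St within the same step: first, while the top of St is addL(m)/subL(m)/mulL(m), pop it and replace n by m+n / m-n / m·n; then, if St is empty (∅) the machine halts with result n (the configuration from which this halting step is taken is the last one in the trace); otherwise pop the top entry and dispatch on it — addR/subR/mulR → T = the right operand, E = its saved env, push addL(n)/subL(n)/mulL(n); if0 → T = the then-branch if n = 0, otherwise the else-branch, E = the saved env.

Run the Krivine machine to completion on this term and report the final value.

[0] [T=((λz. (let p = ((λx. ((λv. 5) -1)) z) in z)) 2) | E=∅ | St=∅]
[1] [T=(λz. (let p = ((λx. ((λv. 5) -1)) z) in z)) | E=∅ | St=[thunk]]
[2] [T=(let p = ((λx. ((λv. 5) -1)) z) in z) | E={z↦thunk(2, ∅)} | St=∅]
[3] [T=z | E={p↦thunk(((λx. ((λv. 5) -1)) z), {z↦thunk(2, ∅)}), z↦thunk(2, ∅)} | St=∅]
[4] [T=2 | E=∅ | St=∅]
→ final value 2

Answer: 2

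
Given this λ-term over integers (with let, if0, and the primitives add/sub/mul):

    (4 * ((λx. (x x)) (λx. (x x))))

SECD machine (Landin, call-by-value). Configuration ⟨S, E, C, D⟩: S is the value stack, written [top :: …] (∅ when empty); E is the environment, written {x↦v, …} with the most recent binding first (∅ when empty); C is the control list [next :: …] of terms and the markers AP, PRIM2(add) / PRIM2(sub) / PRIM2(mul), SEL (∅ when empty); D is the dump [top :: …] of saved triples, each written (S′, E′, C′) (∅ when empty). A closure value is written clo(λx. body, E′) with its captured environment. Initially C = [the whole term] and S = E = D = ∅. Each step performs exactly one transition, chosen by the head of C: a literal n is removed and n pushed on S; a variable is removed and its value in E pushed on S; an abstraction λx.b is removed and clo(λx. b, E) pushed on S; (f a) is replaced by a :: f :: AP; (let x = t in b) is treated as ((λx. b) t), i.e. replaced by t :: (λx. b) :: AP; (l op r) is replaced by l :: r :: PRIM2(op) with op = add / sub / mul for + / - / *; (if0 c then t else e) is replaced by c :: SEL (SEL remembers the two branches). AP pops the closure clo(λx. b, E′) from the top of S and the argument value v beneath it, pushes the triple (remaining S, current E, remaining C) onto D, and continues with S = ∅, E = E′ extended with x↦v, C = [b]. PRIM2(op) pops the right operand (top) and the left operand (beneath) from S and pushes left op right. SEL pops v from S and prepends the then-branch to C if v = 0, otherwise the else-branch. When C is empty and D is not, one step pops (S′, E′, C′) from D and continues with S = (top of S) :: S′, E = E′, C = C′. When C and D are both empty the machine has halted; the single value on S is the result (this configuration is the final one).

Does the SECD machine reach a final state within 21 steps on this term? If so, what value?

Answer: DIVERGES (no final state within 21 steps)

Machine steps:
step 0: ⟨S=∅; E=∅; C=[(4 * ((λx. (x x)) (λx. (x x))))]; D=∅⟩
step 1: ⟨S=∅; E=∅; C=[4 :: ((λx. (x x)) (λx. (x x))) :: PRIM2(mul)]; D=∅⟩
step 2: ⟨S=[4]; E=∅; C=[((λx. (x x)) (λx. (x x))) :: PRIM2(mul)]; D=∅⟩
step 3: ⟨S=[4]; E=∅; C=[(λx. (x x)) :: (λx. (x x)) :: AP :: PRIM2(mul)]; D=∅⟩
step 4: ⟨S=[clo(λx. (x x), ∅) :: 4]; E=∅; C=[(λx. (x x)) :: AP :: PRIM2(mul)]; D=∅⟩
step 5: ⟨S=[clo(λx. (x x), ∅) :: clo(λx. (x x), ∅) :: 4]; E=∅; C=[AP :: PRIM2(mul)]; D=∅⟩
step 6: ⟨S=∅; E={x↦clo(λx. (x x), ∅)}; C=[(x x)]; D=[([4], ∅, [PRIM2(mul)])]⟩
step 7: ⟨S=∅; E={x↦clo(λx. (x x), ∅)}; C=[x :: x :: AP]; D=[([4], ∅, [PRIM2(mul)])]⟩
step 8: ⟨S=[clo(λx. (x x), ∅)]; E={x↦clo(λx. (x x), ∅)}; C=[x :: AP]; D=[([4], ∅, [PRIM2(mul)])]⟩
step 9: ⟨S=[clo(λx. (x x), ∅) :: clo(λx. (x x), ∅)]; E={x↦clo(λx. (x x), ∅)}; C=[AP]; D=[([4], ∅, [PRIM2(mul)])]⟩
step 10: ⟨S=∅; E={x↦clo(λx. (x x), ∅)}; C=[(x x)]; D=[(∅, {x↦clo(λx. (x x), ∅)}, ∅) :: ([4], ∅, [PRIM2(mul)])]⟩
step 11: ⟨S=∅; E={x↦clo(λx. (x x), ∅)}; C=[x :: x :: AP]; D=[(∅, {x↦clo(λx. (x x), ∅)}, ∅) :: ([4], ∅, [PRIM2(mul)])]⟩
step 12: ⟨S=[clo(λx. (x x), ∅)]; E={x↦clo(λx. (x x), ∅)}; C=[x :: AP]; D=[(∅, {x↦clo(λx. (x x), ∅)}, ∅) :: ([4], ∅, [PRIM2(mul)])]⟩
step 13: ⟨S=[clo(λx. (x x), ∅) :: clo(λx. (x x), ∅)]; E={x↦clo(λx. (x x), ∅)}; C=[AP]; D=[(∅, {x↦clo(λx. (x x), ∅)}, ∅) :: ([4], ∅, [PRIM2(mul)])]⟩
step 14: ⟨S=∅; E={x↦clo(λx. (x x), ∅)}; C=[(x x)]; D=[(∅, {x↦clo(λx. (x x), ∅)}, ∅) :: (∅, {x↦clo(λx. (x x), ∅)}, ∅) :: ([4], ∅, [PRIM2(mul)])]⟩
step 15: ⟨S=∅; E={x↦clo(λx. (x x), ∅)}; C=[x :: x :: AP]; D=[(∅, {x↦clo(λx. (x x), ∅)}, ∅) :: (∅, {x↦clo(λx. (x x), ∅)}, ∅) :: ([4], ∅, [PRIM2(mul)])]⟩
step 16: ⟨S=[clo(λx. (x x), ∅)]; E={x↦clo(λx. (x x), ∅)}; C=[x :: AP]; D=[(∅, {x↦clo(λx. (x x), ∅)}, ∅) :: (∅, {x↦clo(λx. (x x), ∅)}, ∅) :: ([4], ∅, [PRIM2(mul)])]⟩
step 17: ⟨S=[clo(λx. (x x), ∅) :: clo(λx. (x x), ∅)]; E={x↦clo(λx. (x x), ∅)}; C=[AP]; D=[(∅, {x↦clo(λx. (x x), ∅)}, ∅) :: (∅, {x↦clo(λx. (x x), ∅)}, ∅) :: ([4], ∅, [PRIM2(mul)])]⟩
step 18: ⟨S=∅; E={x↦clo(λx. (x x), ∅)}; C=[(x x)]; D=[(∅, {x↦clo(λx. (x x), ∅)}, ∅) :: (∅, {x↦clo(λx. (x x), ∅)}, ∅) :: (∅, {x↦clo(λx. (x x), ∅)}, ∅) :: ([4], ∅, [PRIM2(mul)])]⟩
step 19: ⟨S=∅; E={x↦clo(λx. (x x), ∅)}; C=[x :: x :: AP]; D=[(∅, {x↦clo(λx. (x x), ∅)}, ∅) :: (∅, {x↦clo(λx. (x x), ∅)}, ∅) :: (∅, {x↦clo(λx. (x x), ∅)}, ∅) :: ([4], ∅, [PRIM2(mul)])]⟩
step 20: ⟨S=[clo(λx. (x x), ∅)]; E={x↦clo(λx. (x x), ∅)}; C=[x :: AP]; D=[(∅, {x↦clo(λx. (x x), ∅)}, ∅) :: (∅, {x↦clo(λx. (x x), ∅)}, ∅) :: (∅, {x↦clo(λx. (x x), ∅)}, ∅) :: ([4], ∅, [PRIM2(mul)])]⟩
step 21: ⟨S=[clo(λx. (x x), ∅) :: clo(λx. (x x), ∅)]; E={x↦clo(λx. (x x), ∅)}; C=[AP]; D=[(∅, {x↦clo(λx. (x x), ∅)}, ∅) :: (∅, {x↦clo(λx. (x x), ∅)}, ∅) :: (∅, {x↦clo(λx. (x x), ∅)}, ∅) :: ([4], ∅, [PRIM2(mul)])]⟩
→ 21 transitions taken and the configuration is still not final: no result within 21 steps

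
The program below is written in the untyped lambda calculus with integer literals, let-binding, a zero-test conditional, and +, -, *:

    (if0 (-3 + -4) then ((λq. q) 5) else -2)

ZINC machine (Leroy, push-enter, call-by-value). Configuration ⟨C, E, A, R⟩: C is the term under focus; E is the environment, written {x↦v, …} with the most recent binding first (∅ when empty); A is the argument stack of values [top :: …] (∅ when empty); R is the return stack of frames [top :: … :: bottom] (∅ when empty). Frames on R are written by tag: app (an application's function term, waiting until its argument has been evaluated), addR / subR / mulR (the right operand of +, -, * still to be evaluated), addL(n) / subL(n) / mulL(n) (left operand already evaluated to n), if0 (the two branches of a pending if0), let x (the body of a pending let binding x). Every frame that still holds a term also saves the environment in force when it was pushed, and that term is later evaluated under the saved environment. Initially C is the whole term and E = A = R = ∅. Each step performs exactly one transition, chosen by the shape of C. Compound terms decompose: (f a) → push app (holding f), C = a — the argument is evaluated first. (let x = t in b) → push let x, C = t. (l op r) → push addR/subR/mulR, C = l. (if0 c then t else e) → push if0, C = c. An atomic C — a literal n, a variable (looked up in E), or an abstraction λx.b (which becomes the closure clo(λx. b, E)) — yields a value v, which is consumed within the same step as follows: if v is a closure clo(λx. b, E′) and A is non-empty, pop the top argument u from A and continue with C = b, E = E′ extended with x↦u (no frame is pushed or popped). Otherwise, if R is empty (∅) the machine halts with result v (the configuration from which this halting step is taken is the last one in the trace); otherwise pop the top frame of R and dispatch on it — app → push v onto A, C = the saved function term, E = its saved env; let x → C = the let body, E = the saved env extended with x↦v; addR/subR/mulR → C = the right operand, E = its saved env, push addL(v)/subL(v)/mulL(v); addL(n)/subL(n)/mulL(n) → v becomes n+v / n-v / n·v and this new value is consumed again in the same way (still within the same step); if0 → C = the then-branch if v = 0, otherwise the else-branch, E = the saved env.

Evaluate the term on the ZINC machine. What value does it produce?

t=0: [C=(if0 (-3 + -4) then ((λq. q) 5) else -2) | E=∅ | A=∅ | R=∅]
t=1: [C=(-3 + -4) | E=∅ | A=∅ | R=[if0]]
t=2: [C=-3 | E=∅ | A=∅ | R=[addR :: if0]]
t=3: [C=-4 | E=∅ | A=∅ | R=[addL(-3) :: if0]]
t=4: [C=-2 | E=∅ | A=∅ | R=∅]
→ final value -2

Answer: -2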